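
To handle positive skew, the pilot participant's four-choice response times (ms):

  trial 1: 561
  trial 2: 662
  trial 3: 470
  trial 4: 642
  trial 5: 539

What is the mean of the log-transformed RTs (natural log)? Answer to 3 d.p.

ln(RT): 6.3297, 6.4953, 6.1527, 6.4646, 6.2897
Σ ln(RT) = 31.7320
Mean = 31.7320/5 = 6.34640

6.346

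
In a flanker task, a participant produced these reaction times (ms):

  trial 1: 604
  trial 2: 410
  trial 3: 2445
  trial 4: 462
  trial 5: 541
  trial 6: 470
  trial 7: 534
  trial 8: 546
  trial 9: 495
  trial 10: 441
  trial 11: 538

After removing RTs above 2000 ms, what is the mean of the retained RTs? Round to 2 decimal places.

Excluded: 2445
Retained (n=10): Σ = 5041
Mean = 5041/10 = 504.1000

504.10 ms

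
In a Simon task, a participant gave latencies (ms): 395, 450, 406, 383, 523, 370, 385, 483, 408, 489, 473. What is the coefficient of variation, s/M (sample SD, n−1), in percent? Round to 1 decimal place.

12.0%

n = 11, Σ = 4765, M = 433.1818
Σ(x−M)² = 27195.636; s = √(27195.636/10) = 52.1494
CV = 52.1494 / 433.1818 = 0.12039 = 12.039%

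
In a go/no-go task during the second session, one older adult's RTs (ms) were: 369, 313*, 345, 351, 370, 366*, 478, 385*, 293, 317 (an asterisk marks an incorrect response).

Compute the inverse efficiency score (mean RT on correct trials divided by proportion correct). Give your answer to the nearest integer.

515 ms

Correct trials (n=7): 369, 345, 351, 370, 478, 293, 317
Mean correct RT = 2523/7 = 360.4286 ms
Proportion correct = 7/10
IES = 360.4286 / (7/10) = 514.898 ms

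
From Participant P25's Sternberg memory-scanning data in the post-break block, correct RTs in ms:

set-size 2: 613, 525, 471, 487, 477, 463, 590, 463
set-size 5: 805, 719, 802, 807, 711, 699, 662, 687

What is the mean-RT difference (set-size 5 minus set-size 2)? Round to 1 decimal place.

225.4 ms

M(set-size 2) = 4089/8 = 511.125
M(set-size 5) = 5892/8 = 736.500
Difference = 736.500 − 511.125 = 225.375 ms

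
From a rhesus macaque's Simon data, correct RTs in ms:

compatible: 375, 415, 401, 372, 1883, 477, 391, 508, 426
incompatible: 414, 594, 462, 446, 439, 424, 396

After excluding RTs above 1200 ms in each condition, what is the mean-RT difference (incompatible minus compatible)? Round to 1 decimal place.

compatible: exclude 1883
M(compatible) = 3365/8 = 420.625
M(incompatible) = 3175/7 = 453.571
Difference = 453.571 − 420.625 = 32.946 ms

32.9 ms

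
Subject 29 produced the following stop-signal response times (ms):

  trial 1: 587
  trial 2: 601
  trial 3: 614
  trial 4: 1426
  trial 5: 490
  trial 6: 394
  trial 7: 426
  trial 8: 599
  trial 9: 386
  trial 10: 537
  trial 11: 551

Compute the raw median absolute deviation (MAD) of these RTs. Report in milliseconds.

61 ms

Sorted: 386, 394, 426, 490, 537, 551, 587, 599, 601, 614, 1426 → median = 551
|x − 551|: 36, 50, 63, 875, 61, 157, 125, 48, 165, 14, 0
Sorted deviations: 0, 14, 36, 48, 50, 61, 63, 125, 157, 165, 875 → MAD = 61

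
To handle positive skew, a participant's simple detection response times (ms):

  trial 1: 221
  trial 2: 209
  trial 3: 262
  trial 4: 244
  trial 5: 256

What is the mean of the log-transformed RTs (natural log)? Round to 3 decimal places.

5.470

ln(RT): 5.3982, 5.3423, 5.5683, 5.4972, 5.5452
Σ ln(RT) = 27.3512
Mean = 27.3512/5 = 5.47024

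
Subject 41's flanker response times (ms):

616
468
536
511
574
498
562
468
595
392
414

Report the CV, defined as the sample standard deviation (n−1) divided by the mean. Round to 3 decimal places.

0.142

n = 11, Σ = 5634, M = 512.1818
Σ(x−M)² = 52697.636; s = √(52697.636/10) = 72.5931
CV = 72.5931 / 512.1818 = 0.14173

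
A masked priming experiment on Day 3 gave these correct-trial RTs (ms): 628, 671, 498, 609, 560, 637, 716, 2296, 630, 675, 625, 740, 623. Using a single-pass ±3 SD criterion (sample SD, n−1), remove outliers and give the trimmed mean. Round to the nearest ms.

634 ms

n = 13, ΣRT = 9908, M = 762.154
Σ(x−M)² = 2594609.69; s = √(2594609.69/12) = 464.992
Cutoffs: 762.154 ± 3·464.992 → [-632.8, 2157.1]
Outside: 2296 → excluded.
Retained (n=12): Σ = 7612, mean = 7612/12 = 634.333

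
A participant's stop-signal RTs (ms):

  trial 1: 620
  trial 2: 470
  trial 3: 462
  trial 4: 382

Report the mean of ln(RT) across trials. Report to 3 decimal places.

6.166

ln(RT): 6.4297, 6.1527, 6.1356, 5.9454
Σ ln(RT) = 24.6634
Mean = 24.6634/4 = 6.16586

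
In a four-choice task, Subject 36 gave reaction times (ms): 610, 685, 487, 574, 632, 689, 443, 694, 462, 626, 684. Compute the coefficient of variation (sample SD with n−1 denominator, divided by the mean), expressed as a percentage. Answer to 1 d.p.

15.8%

n = 11, Σ = 6586, M = 598.7273
Σ(x−M)² = 89958.182; s = √(89958.182/10) = 94.8463
CV = 94.8463 / 598.7273 = 0.15841 = 15.841%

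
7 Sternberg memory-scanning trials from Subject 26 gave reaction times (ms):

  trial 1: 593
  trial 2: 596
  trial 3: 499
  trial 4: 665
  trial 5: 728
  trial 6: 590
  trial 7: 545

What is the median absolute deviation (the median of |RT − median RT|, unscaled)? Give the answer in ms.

48 ms

Sorted: 499, 545, 590, 593, 596, 665, 728 → median = 593
|x − 593|: 0, 3, 94, 72, 135, 3, 48
Sorted deviations: 0, 3, 3, 48, 72, 94, 135 → MAD = 48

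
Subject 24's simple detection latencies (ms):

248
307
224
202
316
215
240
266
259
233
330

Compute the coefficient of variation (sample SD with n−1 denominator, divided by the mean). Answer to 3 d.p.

0.165

n = 11, Σ = 2840, M = 258.1818
Σ(x−M)² = 18203.636; s = √(18203.636/10) = 42.6657
CV = 42.6657 / 258.1818 = 0.16525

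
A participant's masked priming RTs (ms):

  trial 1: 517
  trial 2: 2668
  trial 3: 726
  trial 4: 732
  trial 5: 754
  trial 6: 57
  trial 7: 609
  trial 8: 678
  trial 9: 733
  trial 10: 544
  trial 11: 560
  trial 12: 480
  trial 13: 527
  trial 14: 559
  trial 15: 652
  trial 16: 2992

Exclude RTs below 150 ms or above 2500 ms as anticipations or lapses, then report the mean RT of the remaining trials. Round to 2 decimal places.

620.85 ms

Excluded: 57, 2668, 2992
Retained (n=13): Σ = 8071
Mean = 8071/13 = 620.8462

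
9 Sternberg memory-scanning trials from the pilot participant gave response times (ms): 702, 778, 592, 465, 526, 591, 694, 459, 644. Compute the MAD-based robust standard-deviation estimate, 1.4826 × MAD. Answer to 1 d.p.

Sorted: 459, 465, 526, 591, 592, 644, 694, 702, 778 → median = 592
|x − 592| sorted: 0, 1, 52, 66, 102, 110, 127, 133, 186 → MAD = 102
Robust SD ≈ 1.4826 × 102 = 151.225

151.2 ms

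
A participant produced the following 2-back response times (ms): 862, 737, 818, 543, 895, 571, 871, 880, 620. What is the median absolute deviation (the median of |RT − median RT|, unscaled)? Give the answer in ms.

77 ms

Sorted: 543, 571, 620, 737, 818, 862, 871, 880, 895 → median = 818
|x − 818|: 44, 81, 0, 275, 77, 247, 53, 62, 198
Sorted deviations: 0, 44, 53, 62, 77, 81, 198, 247, 275 → MAD = 77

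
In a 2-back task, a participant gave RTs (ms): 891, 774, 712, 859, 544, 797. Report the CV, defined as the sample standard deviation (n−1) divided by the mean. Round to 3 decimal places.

0.163

n = 6, Σ = 4577, M = 762.8333
Σ(x−M)² = 77438.833; s = √(77438.833/5) = 124.4499
CV = 124.4499 / 762.8333 = 0.16314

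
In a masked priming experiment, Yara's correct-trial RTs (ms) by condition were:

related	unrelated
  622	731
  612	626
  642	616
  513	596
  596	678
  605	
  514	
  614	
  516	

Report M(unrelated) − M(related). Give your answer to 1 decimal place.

M(related) = 5234/9 = 581.556
M(unrelated) = 3247/5 = 649.400
Difference = 649.400 − 581.556 = 67.844 ms

67.8 ms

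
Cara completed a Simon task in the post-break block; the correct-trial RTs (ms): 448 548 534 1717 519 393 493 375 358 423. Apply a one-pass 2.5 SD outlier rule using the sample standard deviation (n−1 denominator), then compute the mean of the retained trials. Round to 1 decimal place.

454.6 ms

n = 10, ΣRT = 5808, M = 580.800
Σ(x−M)² = 1475543.60; s = √(1475543.60/9) = 404.907
Cutoffs: 580.800 ± 2.5·404.907 → [-431.5, 1593.1]
Outside: 1717 → excluded.
Retained (n=9): Σ = 4091, mean = 4091/9 = 454.556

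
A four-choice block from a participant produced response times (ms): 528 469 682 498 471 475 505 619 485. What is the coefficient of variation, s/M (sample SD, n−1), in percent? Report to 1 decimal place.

n = 9, Σ = 4732, M = 525.7778
Σ(x−M)² = 44769.556; s = √(44769.556/8) = 74.8077
CV = 74.8077 / 525.7778 = 0.14228 = 14.228%

14.2%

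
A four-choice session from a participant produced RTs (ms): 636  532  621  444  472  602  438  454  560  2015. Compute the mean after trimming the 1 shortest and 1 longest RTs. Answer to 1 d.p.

540.1 ms

Sorted: 438, 444, 454, 472, 532, 560, 602, 621, 636, 2015
Drop lowest 1 (438) and highest 1 (2015)
Remaining (n=8): Σ = 4321, mean = 4321/8 = 540.125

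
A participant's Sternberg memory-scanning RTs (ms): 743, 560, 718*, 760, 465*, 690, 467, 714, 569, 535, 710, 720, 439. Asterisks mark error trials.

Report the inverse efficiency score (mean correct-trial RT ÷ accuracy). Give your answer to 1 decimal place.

Correct trials (n=11): 743, 560, 760, 690, 467, 714, 569, 535, 710, 720, 439
Mean correct RT = 6907/11 = 627.9091 ms
Proportion correct = 11/13
IES = 627.9091 / (11/13) = 742.074 ms

742.1 ms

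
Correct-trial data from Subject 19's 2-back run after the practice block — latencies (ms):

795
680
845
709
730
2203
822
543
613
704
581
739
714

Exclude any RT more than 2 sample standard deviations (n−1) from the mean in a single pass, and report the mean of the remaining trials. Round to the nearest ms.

706 ms

n = 13, ΣRT = 10678, M = 821.385
Σ(x−M)² = 2161891.08; s = √(2161891.08/12) = 424.450
Cutoffs: 821.385 ± 2·424.450 → [-27.5, 1670.3]
Outside: 2203 → excluded.
Retained (n=12): Σ = 8475, mean = 8475/12 = 706.250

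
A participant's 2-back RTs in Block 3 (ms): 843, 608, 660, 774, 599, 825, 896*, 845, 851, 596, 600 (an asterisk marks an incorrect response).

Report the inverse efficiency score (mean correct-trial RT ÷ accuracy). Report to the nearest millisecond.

Correct trials (n=10): 843, 608, 660, 774, 599, 825, 845, 851, 596, 600
Mean correct RT = 7201/10 = 720.1000 ms
Proportion correct = 10/11
IES = 720.1000 / (10/11) = 792.110 ms

792 ms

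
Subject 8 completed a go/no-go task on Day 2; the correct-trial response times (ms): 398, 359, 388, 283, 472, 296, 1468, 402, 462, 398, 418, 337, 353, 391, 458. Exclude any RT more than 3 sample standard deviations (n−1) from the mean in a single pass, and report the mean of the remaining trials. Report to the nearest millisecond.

387 ms

n = 15, ΣRT = 6883, M = 458.867
Σ(x−M)² = 1133961.73; s = √(1133961.73/14) = 284.600
Cutoffs: 458.867 ± 3·284.600 → [-394.9, 1312.7]
Outside: 1468 → excluded.
Retained (n=14): Σ = 5415, mean = 5415/14 = 386.786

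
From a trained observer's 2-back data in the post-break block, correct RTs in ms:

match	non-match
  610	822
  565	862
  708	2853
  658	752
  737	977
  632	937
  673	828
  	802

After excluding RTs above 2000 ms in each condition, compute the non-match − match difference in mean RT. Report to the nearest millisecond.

200 ms

non-match: exclude 2853
M(match) = 4583/7 = 654.714
M(non-match) = 5980/7 = 854.286
Difference = 854.286 − 654.714 = 199.571 ms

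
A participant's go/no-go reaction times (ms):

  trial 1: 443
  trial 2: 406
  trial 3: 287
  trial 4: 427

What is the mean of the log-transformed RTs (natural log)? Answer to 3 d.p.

5.954

ln(RT): 6.0936, 6.0064, 5.6595, 6.0568
Σ ln(RT) = 23.8162
Mean = 23.8162/4 = 5.95405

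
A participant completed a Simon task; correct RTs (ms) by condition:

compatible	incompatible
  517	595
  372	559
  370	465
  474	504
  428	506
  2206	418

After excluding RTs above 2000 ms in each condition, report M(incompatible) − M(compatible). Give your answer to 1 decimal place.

75.6 ms

compatible: exclude 2206
M(compatible) = 2161/5 = 432.200
M(incompatible) = 3047/6 = 507.833
Difference = 507.833 − 432.200 = 75.633 ms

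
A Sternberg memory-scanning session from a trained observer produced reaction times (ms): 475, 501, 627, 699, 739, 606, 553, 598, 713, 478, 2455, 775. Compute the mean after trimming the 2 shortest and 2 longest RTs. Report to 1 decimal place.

Sorted: 475, 478, 501, 553, 598, 606, 627, 699, 713, 739, 775, 2455
Drop lowest 2 (475, 478) and highest 2 (775, 2455)
Remaining (n=8): Σ = 5036, mean = 5036/8 = 629.500

629.5 ms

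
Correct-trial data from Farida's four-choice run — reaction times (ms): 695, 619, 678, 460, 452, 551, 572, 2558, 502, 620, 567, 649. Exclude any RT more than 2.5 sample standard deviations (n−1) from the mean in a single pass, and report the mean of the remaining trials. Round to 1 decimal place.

578.6 ms

n = 12, ΣRT = 8923, M = 743.583
Σ(x−M)² = 3660022.92; s = √(3660022.92/11) = 576.827
Cutoffs: 743.583 ± 2.5·576.827 → [-698.5, 2185.7]
Outside: 2558 → excluded.
Retained (n=11): Σ = 6365, mean = 6365/11 = 578.636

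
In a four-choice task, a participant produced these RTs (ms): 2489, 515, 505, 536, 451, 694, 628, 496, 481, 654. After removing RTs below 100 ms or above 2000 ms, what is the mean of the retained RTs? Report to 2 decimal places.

Excluded: 2489
Retained (n=9): Σ = 4960
Mean = 4960/9 = 551.1111

551.11 ms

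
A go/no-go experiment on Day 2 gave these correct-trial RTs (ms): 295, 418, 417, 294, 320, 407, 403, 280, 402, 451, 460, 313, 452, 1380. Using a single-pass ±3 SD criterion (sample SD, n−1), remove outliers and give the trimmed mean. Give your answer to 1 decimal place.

n = 14, ΣRT = 6292, M = 449.429
Σ(x−M)² = 986405.43; s = √(986405.43/13) = 275.458
Cutoffs: 449.429 ± 3·275.458 → [-376.9, 1275.8]
Outside: 1380 → excluded.
Retained (n=13): Σ = 4912, mean = 4912/13 = 377.846

377.8 ms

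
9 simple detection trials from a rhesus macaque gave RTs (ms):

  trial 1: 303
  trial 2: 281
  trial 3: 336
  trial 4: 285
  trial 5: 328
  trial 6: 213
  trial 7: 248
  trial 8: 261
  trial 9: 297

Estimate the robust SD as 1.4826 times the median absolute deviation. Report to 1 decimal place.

Sorted: 213, 248, 261, 281, 285, 297, 303, 328, 336 → median = 285
|x − 285| sorted: 0, 4, 12, 18, 24, 37, 43, 51, 72 → MAD = 24
Robust SD ≈ 1.4826 × 24 = 35.582

35.6 ms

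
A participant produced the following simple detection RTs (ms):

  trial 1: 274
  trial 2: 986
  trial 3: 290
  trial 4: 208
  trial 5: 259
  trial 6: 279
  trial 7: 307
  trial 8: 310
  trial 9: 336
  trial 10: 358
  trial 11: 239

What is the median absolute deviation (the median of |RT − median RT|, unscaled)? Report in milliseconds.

Sorted: 208, 239, 259, 274, 279, 290, 307, 310, 336, 358, 986 → median = 290
|x − 290|: 16, 696, 0, 82, 31, 11, 17, 20, 46, 68, 51
Sorted deviations: 0, 11, 16, 17, 20, 31, 46, 51, 68, 82, 696 → MAD = 31

31 ms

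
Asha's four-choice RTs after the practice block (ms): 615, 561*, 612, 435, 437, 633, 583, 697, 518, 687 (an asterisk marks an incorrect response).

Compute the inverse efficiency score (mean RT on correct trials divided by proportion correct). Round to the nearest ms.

Correct trials (n=9): 615, 612, 435, 437, 633, 583, 697, 518, 687
Mean correct RT = 5217/9 = 579.6667 ms
Proportion correct = 9/10
IES = 579.6667 / (9/10) = 644.074 ms

644 ms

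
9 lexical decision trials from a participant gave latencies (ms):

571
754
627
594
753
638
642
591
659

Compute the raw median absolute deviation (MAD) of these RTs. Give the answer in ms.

44 ms

Sorted: 571, 591, 594, 627, 638, 642, 659, 753, 754 → median = 638
|x − 638|: 67, 116, 11, 44, 115, 0, 4, 47, 21
Sorted deviations: 0, 4, 11, 21, 44, 47, 67, 115, 116 → MAD = 44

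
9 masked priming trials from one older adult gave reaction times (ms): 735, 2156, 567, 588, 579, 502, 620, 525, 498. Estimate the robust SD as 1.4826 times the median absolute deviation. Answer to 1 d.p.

80.1 ms

Sorted: 498, 502, 525, 567, 579, 588, 620, 735, 2156 → median = 579
|x − 579| sorted: 0, 9, 12, 41, 54, 77, 81, 156, 1577 → MAD = 54
Robust SD ≈ 1.4826 × 54 = 80.060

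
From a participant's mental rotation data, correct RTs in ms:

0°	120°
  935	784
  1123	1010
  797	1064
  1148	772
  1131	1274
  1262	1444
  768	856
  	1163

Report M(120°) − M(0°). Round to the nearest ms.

M(0°) = 7164/7 = 1023.429
M(120°) = 8367/8 = 1045.875
Difference = 1045.875 − 1023.429 = 22.446 ms

22 ms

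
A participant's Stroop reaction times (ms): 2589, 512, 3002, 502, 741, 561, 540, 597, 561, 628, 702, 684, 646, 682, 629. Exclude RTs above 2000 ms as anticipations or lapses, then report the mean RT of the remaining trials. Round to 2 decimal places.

614.23 ms

Excluded: 2589, 3002
Retained (n=13): Σ = 7985
Mean = 7985/13 = 614.2308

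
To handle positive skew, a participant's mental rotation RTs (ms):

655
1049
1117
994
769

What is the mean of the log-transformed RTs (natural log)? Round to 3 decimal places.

ln(RT): 6.4846, 6.9556, 7.0184, 6.9017, 6.6451
Σ ln(RT) = 34.0055
Mean = 34.0055/5 = 6.80109

6.801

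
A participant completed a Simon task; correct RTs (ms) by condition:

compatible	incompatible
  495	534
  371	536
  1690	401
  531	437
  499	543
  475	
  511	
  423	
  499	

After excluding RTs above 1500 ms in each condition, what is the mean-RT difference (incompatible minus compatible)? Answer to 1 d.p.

compatible: exclude 1690
M(compatible) = 3804/8 = 475.500
M(incompatible) = 2451/5 = 490.200
Difference = 490.200 − 475.500 = 14.700 ms

14.7 ms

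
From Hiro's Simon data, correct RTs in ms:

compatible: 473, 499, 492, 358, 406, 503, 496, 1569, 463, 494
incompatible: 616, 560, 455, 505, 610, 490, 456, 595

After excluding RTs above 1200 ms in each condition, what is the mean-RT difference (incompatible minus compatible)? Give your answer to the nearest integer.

compatible: exclude 1569
M(compatible) = 4184/9 = 464.889
M(incompatible) = 4287/8 = 535.875
Difference = 535.875 − 464.889 = 70.986 ms

71 ms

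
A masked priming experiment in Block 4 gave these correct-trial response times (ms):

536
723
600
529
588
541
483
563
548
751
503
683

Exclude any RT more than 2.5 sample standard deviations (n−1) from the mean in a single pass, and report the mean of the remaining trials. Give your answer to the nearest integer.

n = 12, ΣRT = 7048, M = 587.333
Σ(x−M)² = 82826.67; s = √(82826.67/11) = 86.774
Cutoffs: 587.333 ± 2.5·86.774 → [370.4, 804.3]
No RTs fall outside the cutoffs; all 12 retained. Mean = 7048/12 = 587.333

587 ms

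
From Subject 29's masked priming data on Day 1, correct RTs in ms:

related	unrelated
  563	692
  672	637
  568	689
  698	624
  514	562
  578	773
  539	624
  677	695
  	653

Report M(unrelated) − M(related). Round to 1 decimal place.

M(related) = 4809/8 = 601.125
M(unrelated) = 5949/9 = 661.000
Difference = 661.000 − 601.125 = 59.875 ms

59.9 ms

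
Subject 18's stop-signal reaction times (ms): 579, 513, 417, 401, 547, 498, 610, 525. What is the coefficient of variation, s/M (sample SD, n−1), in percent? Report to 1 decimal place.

14.2%

n = 8, Σ = 4090, M = 511.2500
Σ(x−M)² = 37025.500; s = √(37025.500/7) = 72.7280
CV = 72.7280 / 511.2500 = 0.14226 = 14.226%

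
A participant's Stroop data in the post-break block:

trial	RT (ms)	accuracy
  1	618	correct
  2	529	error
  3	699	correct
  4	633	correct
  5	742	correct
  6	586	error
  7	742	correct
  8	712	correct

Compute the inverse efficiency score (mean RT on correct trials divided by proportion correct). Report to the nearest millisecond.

Correct trials (n=6): 618, 699, 633, 742, 742, 712
Mean correct RT = 4146/6 = 691.0000 ms
Proportion correct = 6/8
IES = 691.0000 / (6/8) = 921.333 ms

921 ms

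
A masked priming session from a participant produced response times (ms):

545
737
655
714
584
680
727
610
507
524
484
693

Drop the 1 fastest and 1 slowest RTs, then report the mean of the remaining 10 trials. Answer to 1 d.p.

623.9 ms

Sorted: 484, 507, 524, 545, 584, 610, 655, 680, 693, 714, 727, 737
Drop lowest 1 (484) and highest 1 (737)
Remaining (n=10): Σ = 6239, mean = 6239/10 = 623.900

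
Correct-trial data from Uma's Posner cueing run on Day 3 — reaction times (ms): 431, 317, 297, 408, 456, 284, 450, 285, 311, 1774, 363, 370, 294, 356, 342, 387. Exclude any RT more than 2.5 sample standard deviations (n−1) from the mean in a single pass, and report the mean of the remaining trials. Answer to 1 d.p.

356.7 ms

n = 16, ΣRT = 7125, M = 445.312
Σ(x−M)² = 1932759.44; s = √(1932759.44/15) = 358.958
Cutoffs: 445.312 ± 2.5·358.958 → [-452.1, 1342.7]
Outside: 1774 → excluded.
Retained (n=15): Σ = 5351, mean = 5351/15 = 356.733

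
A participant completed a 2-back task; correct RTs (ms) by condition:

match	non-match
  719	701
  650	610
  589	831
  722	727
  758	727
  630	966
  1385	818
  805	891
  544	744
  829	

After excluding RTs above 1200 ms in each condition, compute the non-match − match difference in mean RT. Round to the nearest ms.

match: exclude 1385
M(match) = 6246/9 = 694.000
M(non-match) = 7015/9 = 779.444
Difference = 779.444 − 694.000 = 85.444 ms

85 ms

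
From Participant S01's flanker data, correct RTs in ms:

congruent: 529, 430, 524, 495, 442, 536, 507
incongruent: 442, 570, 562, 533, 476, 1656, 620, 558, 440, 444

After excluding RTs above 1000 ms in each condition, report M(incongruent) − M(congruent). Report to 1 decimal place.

21.4 ms

incongruent: exclude 1656
M(congruent) = 3463/7 = 494.714
M(incongruent) = 4645/9 = 516.111
Difference = 516.111 − 494.714 = 21.397 ms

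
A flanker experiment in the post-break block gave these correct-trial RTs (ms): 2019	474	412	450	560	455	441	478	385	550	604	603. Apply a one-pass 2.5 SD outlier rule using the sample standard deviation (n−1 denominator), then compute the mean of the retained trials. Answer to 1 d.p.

492.0 ms

n = 12, ΣRT = 7431, M = 619.250
Σ(x−M)² = 2194374.25; s = √(2194374.25/11) = 446.641
Cutoffs: 619.250 ± 2.5·446.641 → [-497.4, 1735.9]
Outside: 2019 → excluded.
Retained (n=11): Σ = 5412, mean = 5412/11 = 492.000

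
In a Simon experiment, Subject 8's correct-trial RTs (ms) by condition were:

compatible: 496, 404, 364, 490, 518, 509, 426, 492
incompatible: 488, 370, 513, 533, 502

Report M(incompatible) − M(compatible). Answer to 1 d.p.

M(compatible) = 3699/8 = 462.375
M(incompatible) = 2406/5 = 481.200
Difference = 481.200 − 462.375 = 18.825 ms

18.8 ms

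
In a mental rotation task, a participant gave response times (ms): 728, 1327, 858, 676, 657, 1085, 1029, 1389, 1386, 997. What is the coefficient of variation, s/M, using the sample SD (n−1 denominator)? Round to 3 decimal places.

n = 10, Σ = 10132, M = 1013.2000
Σ(x−M)² = 730351.600; s = √(730351.600/9) = 284.8687
CV = 284.8687 / 1013.2000 = 0.28116

0.281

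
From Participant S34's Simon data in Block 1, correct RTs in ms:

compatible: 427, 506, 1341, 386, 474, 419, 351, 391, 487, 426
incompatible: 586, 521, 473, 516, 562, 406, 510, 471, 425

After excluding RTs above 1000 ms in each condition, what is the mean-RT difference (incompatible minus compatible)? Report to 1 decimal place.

compatible: exclude 1341
M(compatible) = 3867/9 = 429.667
M(incompatible) = 4470/9 = 496.667
Difference = 496.667 − 429.667 = 67.000 ms

67.0 ms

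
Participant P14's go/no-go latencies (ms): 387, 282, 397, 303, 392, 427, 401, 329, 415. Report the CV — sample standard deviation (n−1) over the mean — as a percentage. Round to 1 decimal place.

14.0%

n = 9, Σ = 3333, M = 370.3333
Σ(x−M)² = 21650.000; s = √(21650.000/8) = 52.0216
CV = 52.0216 / 370.3333 = 0.14047 = 14.047%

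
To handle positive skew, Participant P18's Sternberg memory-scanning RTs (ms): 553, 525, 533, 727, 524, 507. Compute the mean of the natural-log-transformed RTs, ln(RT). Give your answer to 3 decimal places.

ln(RT): 6.3154, 6.2634, 6.2785, 6.5889, 6.2615, 6.2285
Σ ln(RT) = 37.9362
Mean = 37.9362/6 = 6.32270

6.323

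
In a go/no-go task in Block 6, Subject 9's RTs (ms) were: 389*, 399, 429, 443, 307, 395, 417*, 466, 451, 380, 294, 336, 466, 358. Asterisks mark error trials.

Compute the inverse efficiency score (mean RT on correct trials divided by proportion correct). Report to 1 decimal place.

459.3 ms

Correct trials (n=12): 399, 429, 443, 307, 395, 466, 451, 380, 294, 336, 466, 358
Mean correct RT = 4724/12 = 393.6667 ms
Proportion correct = 12/14
IES = 393.6667 / (12/14) = 459.278 ms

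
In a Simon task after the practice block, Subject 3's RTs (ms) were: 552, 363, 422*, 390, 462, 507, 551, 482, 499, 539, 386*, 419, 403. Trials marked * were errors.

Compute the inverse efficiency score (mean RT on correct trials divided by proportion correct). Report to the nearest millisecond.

555 ms

Correct trials (n=11): 552, 363, 390, 462, 507, 551, 482, 499, 539, 419, 403
Mean correct RT = 5167/11 = 469.7273 ms
Proportion correct = 11/13
IES = 469.7273 / (11/13) = 555.132 ms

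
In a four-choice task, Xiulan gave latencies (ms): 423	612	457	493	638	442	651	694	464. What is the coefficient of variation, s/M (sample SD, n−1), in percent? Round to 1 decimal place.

n = 9, Σ = 4874, M = 541.5556
Σ(x−M)² = 88970.222; s = √(88970.222/8) = 105.4575
CV = 105.4575 / 541.5556 = 0.19473 = 19.473%

19.5%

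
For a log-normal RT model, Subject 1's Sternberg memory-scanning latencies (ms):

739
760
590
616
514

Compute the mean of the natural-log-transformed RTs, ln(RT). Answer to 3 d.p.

6.457

ln(RT): 6.6053, 6.6333, 6.3801, 6.4232, 6.2422
Σ ln(RT) = 32.2842
Mean = 32.2842/5 = 6.45684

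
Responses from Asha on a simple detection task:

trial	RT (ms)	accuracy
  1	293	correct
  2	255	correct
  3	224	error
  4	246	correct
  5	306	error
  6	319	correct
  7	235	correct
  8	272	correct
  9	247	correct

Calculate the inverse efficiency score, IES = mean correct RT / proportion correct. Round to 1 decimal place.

Correct trials (n=7): 293, 255, 246, 319, 235, 272, 247
Mean correct RT = 1867/7 = 266.7143 ms
Proportion correct = 7/9
IES = 266.7143 / (7/9) = 342.918 ms

342.9 ms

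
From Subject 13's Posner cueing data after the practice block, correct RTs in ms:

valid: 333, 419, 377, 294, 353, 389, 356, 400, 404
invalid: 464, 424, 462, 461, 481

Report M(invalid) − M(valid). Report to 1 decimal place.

89.0 ms

M(valid) = 3325/9 = 369.444
M(invalid) = 2292/5 = 458.400
Difference = 458.400 − 369.444 = 88.956 ms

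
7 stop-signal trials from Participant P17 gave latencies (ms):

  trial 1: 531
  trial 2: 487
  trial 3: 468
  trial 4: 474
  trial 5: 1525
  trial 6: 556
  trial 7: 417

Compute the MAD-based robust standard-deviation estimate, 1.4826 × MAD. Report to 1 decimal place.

Sorted: 417, 468, 474, 487, 531, 556, 1525 → median = 487
|x − 487| sorted: 0, 13, 19, 44, 69, 70, 1038 → MAD = 44
Robust SD ≈ 1.4826 × 44 = 65.234

65.2 ms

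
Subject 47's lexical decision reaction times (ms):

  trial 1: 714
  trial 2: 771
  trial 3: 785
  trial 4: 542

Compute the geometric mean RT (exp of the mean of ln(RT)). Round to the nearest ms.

ln(RT): 6.5709, 6.6477, 6.6657, 6.2953
Mean ln(RT) = 26.1795/4 = 6.54488
Geometric mean = exp(6.54488) = 695.67 ms

696 ms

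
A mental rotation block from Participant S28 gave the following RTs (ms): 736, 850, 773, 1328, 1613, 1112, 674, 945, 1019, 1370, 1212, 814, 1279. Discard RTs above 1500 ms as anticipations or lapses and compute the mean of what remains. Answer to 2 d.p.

Excluded: 1613
Retained (n=12): Σ = 12112
Mean = 12112/12 = 1009.3333

1009.33 ms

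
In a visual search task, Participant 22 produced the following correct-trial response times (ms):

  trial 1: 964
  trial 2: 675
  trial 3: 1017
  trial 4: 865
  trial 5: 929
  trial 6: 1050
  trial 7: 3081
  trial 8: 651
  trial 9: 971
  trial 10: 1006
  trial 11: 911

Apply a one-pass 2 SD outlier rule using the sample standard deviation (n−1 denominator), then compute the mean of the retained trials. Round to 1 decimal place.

n = 11, ΣRT = 12120, M = 1101.818
Σ(x−M)² = 4480099.64; s = √(4480099.64/10) = 669.335
Cutoffs: 1101.818 ± 2·669.335 → [-236.9, 2440.5]
Outside: 3081 → excluded.
Retained (n=10): Σ = 9039, mean = 9039/10 = 903.900

903.9 ms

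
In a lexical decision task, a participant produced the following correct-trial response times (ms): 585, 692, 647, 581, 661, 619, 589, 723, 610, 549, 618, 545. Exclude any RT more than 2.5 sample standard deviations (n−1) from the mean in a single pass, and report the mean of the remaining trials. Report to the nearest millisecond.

618 ms

n = 12, ΣRT = 7419, M = 618.250
Σ(x−M)² = 32644.25; s = √(32644.25/11) = 54.476
Cutoffs: 618.250 ± 2.5·54.476 → [482.1, 754.4]
No RTs fall outside the cutoffs; all 12 retained. Mean = 7419/12 = 618.250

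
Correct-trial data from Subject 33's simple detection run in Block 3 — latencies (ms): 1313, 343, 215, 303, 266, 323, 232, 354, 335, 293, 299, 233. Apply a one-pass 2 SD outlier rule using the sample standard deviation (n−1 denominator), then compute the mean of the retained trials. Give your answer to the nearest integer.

291 ms

n = 12, ΣRT = 4509, M = 375.750
Σ(x−M)² = 981384.25; s = √(981384.25/11) = 298.692
Cutoffs: 375.750 ± 2·298.692 → [-221.6, 973.1]
Outside: 1313 → excluded.
Retained (n=11): Σ = 3196, mean = 3196/11 = 290.545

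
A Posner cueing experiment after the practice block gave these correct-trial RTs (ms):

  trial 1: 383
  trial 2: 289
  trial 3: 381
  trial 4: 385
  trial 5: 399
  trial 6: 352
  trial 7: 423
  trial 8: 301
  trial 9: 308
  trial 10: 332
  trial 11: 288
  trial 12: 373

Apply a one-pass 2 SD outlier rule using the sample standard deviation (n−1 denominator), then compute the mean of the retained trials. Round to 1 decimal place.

351.2 ms

n = 12, ΣRT = 4214, M = 351.167
Σ(x−M)² = 23575.67; s = √(23575.67/11) = 46.295
Cutoffs: 351.167 ± 2·46.295 → [258.6, 443.8]
No RTs fall outside the cutoffs; all 12 retained. Mean = 4214/12 = 351.167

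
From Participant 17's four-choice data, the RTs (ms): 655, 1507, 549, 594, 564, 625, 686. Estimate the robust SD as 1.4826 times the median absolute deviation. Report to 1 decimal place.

90.4 ms

Sorted: 549, 564, 594, 625, 655, 686, 1507 → median = 625
|x − 625| sorted: 0, 30, 31, 61, 61, 76, 882 → MAD = 61
Robust SD ≈ 1.4826 × 61 = 90.439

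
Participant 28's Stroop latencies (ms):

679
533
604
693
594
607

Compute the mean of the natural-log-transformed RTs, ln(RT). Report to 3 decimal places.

6.423

ln(RT): 6.5206, 6.2785, 6.4036, 6.5410, 6.3869, 6.4085
Σ ln(RT) = 38.5392
Mean = 38.5392/6 = 6.42319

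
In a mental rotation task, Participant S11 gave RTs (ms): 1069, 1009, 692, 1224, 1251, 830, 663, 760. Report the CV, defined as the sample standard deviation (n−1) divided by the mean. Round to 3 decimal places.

n = 8, Σ = 7498, M = 937.2500
Σ(x−M)² = 381451.500; s = √(381451.500/7) = 233.4375
CV = 233.4375 / 937.2500 = 0.24907

0.249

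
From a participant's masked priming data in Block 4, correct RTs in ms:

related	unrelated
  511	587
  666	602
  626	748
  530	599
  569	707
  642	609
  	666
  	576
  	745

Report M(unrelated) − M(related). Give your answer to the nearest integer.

58 ms

M(related) = 3544/6 = 590.667
M(unrelated) = 5839/9 = 648.778
Difference = 648.778 − 590.667 = 58.111 ms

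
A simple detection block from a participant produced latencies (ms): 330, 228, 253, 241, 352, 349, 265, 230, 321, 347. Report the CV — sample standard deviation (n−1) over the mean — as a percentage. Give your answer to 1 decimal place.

18.1%

n = 10, Σ = 2916, M = 291.6000
Σ(x−M)² = 24948.400; s = √(24948.400/9) = 52.6502
CV = 52.6502 / 291.6000 = 0.18056 = 18.056%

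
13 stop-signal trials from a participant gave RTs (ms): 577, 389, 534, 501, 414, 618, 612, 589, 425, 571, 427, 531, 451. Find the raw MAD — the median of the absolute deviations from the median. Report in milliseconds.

Sorted: 389, 414, 425, 427, 451, 501, 531, 534, 571, 577, 589, 612, 618 → median = 531
|x − 531|: 46, 142, 3, 30, 117, 87, 81, 58, 106, 40, 104, 0, 80
Sorted deviations: 0, 3, 30, 40, 46, 58, 80, 81, 87, 104, 106, 117, 142 → MAD = 80

80 ms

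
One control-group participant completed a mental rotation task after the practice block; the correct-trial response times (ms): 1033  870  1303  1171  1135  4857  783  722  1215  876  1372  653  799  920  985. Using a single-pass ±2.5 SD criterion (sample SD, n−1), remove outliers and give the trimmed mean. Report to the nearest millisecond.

n = 15, ΣRT = 18694, M = 1246.267
Σ(x−M)² = 14615796.93; s = √(14615796.93/14) = 1021.756
Cutoffs: 1246.267 ± 2.5·1021.756 → [-1308.1, 3800.7]
Outside: 4857 → excluded.
Retained (n=14): Σ = 13837, mean = 13837/14 = 988.357

988 ms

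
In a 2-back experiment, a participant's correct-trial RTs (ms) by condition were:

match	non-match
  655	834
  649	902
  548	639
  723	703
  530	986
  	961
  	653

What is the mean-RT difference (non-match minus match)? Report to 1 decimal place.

M(match) = 3105/5 = 621.000
M(non-match) = 5678/7 = 811.143
Difference = 811.143 − 621.000 = 190.143 ms

190.1 ms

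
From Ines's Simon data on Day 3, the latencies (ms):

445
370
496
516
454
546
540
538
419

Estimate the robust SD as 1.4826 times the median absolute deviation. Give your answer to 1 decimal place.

65.2 ms

Sorted: 370, 419, 445, 454, 496, 516, 538, 540, 546 → median = 496
|x − 496| sorted: 0, 20, 42, 42, 44, 50, 51, 77, 126 → MAD = 44
Robust SD ≈ 1.4826 × 44 = 65.234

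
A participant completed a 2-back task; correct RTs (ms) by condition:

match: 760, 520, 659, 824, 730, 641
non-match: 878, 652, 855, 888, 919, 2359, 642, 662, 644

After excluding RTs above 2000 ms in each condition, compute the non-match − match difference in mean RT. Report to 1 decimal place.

non-match: exclude 2359
M(match) = 4134/6 = 689.000
M(non-match) = 6140/8 = 767.500
Difference = 767.500 − 689.000 = 78.500 ms

78.5 ms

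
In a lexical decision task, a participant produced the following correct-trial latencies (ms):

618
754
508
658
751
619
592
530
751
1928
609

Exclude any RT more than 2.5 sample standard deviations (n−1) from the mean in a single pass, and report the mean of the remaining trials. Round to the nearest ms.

n = 11, ΣRT = 8318, M = 756.182
Σ(x−M)² = 1582139.64; s = √(1582139.64/10) = 397.761
Cutoffs: 756.182 ± 2.5·397.761 → [-238.2, 1750.6]
Outside: 1928 → excluded.
Retained (n=10): Σ = 6390, mean = 6390/10 = 639.000

639 ms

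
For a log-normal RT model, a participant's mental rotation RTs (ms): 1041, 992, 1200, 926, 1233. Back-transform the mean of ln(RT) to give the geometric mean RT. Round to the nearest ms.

ln(RT): 6.9479, 6.8997, 7.0901, 6.8309, 7.1172
Mean ln(RT) = 34.8858/5 = 6.97716
Geometric mean = exp(6.97716) = 1071.87 ms

1072 ms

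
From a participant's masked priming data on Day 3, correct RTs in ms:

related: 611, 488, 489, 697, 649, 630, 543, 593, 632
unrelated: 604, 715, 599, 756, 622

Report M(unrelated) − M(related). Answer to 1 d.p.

66.8 ms

M(related) = 5332/9 = 592.444
M(unrelated) = 3296/5 = 659.200
Difference = 659.200 − 592.444 = 66.756 ms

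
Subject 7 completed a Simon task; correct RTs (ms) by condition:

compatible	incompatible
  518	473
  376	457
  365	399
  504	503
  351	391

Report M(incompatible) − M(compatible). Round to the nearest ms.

M(compatible) = 2114/5 = 422.800
M(incompatible) = 2223/5 = 444.600
Difference = 444.600 − 422.800 = 21.800 ms

22 ms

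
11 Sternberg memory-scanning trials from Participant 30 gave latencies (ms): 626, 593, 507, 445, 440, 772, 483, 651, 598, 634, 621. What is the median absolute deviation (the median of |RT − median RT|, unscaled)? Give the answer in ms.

53 ms

Sorted: 440, 445, 483, 507, 593, 598, 621, 626, 634, 651, 772 → median = 598
|x − 598|: 28, 5, 91, 153, 158, 174, 115, 53, 0, 36, 23
Sorted deviations: 0, 5, 23, 28, 36, 53, 91, 115, 153, 158, 174 → MAD = 53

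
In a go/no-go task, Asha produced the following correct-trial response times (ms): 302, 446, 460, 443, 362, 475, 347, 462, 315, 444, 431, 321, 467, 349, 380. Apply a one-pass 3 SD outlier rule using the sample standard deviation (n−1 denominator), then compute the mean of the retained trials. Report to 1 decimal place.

400.3 ms

n = 15, ΣRT = 6004, M = 400.267
Σ(x−M)² = 54742.93; s = √(54742.93/14) = 62.532
Cutoffs: 400.267 ± 3·62.532 → [212.7, 587.9]
No RTs fall outside the cutoffs; all 15 retained. Mean = 6004/15 = 400.267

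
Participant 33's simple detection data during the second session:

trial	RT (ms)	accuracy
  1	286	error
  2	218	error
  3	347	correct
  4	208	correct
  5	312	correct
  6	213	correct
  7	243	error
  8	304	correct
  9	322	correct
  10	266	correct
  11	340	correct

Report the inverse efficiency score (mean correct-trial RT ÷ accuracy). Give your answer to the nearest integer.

Correct trials (n=8): 347, 208, 312, 213, 304, 322, 266, 340
Mean correct RT = 2312/8 = 289.0000 ms
Proportion correct = 8/11
IES = 289.0000 / (8/11) = 397.375 ms

397 ms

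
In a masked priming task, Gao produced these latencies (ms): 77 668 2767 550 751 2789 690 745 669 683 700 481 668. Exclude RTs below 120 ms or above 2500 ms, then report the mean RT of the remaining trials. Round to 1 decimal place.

660.5 ms

Excluded: 77, 2767, 2789
Retained (n=10): Σ = 6605
Mean = 6605/10 = 660.5000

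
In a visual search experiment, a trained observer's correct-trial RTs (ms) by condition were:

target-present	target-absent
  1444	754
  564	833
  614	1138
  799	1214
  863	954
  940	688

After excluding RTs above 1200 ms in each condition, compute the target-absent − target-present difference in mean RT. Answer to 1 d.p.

117.4 ms

target-present: exclude 1444
target-absent: exclude 1214
M(target-present) = 3780/5 = 756.000
M(target-absent) = 4367/5 = 873.400
Difference = 873.400 − 756.000 = 117.400 ms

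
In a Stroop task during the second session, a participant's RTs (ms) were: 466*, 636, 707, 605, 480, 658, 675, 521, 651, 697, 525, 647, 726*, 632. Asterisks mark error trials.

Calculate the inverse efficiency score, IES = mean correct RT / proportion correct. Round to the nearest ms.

723 ms

Correct trials (n=12): 636, 707, 605, 480, 658, 675, 521, 651, 697, 525, 647, 632
Mean correct RT = 7434/12 = 619.5000 ms
Proportion correct = 12/14
IES = 619.5000 / (12/14) = 722.750 ms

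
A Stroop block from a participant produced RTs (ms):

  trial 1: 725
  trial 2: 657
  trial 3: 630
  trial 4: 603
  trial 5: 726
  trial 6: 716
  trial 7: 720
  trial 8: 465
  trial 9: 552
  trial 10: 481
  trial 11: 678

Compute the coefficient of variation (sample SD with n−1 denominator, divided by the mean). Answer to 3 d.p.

n = 11, Σ = 6953, M = 632.0909
Σ(x−M)² = 92960.909; s = √(92960.909/10) = 96.4162
CV = 96.4162 / 632.0909 = 0.15254

0.153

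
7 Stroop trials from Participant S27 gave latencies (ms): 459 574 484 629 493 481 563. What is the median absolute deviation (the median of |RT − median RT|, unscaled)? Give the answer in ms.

Sorted: 459, 481, 484, 493, 563, 574, 629 → median = 493
|x − 493|: 34, 81, 9, 136, 0, 12, 70
Sorted deviations: 0, 9, 12, 34, 70, 81, 136 → MAD = 34

34 ms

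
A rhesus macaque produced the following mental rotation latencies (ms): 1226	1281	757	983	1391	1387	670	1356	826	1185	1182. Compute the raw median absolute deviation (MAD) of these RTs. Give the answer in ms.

Sorted: 670, 757, 826, 983, 1182, 1185, 1226, 1281, 1356, 1387, 1391 → median = 1185
|x − 1185|: 41, 96, 428, 202, 206, 202, 515, 171, 359, 0, 3
Sorted deviations: 0, 3, 41, 96, 171, 202, 202, 206, 359, 428, 515 → MAD = 202

202 ms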